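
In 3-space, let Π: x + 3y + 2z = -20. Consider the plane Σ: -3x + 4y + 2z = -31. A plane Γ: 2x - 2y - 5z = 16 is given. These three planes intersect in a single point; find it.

Solving the 3×3 linear system x + 3y + 2z = -20, -3x + 4y + 2z = -31, 2x - 2y - 5z = 16 (e.g. by elimination or Cramer's rule, determinant = -53) gives (1, -7, 0).

(1, -7, 0)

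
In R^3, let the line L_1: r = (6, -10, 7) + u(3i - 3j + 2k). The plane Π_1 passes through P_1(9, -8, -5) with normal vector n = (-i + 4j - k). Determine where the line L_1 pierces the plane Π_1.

(3, -7, 5)

Π_1: n·r = n·P_1 gives -x + 4y - z = -36.
Substitute r = (6, -10, 7) + t(3, -3, 2) into the plane: -53 + (-17)t = -36, so t = -1.
Intersection: (6, -10, 7) + (-1)·(3, -3, 2) = (3, -7, 5).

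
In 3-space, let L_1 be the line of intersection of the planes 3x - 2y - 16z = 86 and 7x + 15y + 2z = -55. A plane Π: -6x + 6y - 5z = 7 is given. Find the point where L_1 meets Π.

(0, -3, -5)

Direction of L_1: (3, -2, -16) × (7, 15, 2) = (236, -118, 59).
A point on L_1: solving the two plane equations with x = 4 gives (4, -5, -4).
Substitute r = (4, -5, -4) + t(236, -118, 59) into the plane: -34 + (-2419)t = 7, so t = -1/59.
Intersection: (4, -5, -4) + (-1/59)·(236, -118, 59) = (0, -3, -5).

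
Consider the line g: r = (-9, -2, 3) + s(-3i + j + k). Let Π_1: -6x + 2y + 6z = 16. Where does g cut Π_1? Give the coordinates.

(-3, -4, 1)

Substitute r = (-9, -2, 3) + t(-3, 1, 1) into the plane: 68 + 26t = 16, so t = -2.
Intersection: (-9, -2, 3) + (-2)·(-3, 1, 1) = (-3, -4, 1).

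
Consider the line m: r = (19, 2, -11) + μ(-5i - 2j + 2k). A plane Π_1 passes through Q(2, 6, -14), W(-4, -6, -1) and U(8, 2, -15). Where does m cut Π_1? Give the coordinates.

(-1, -6, -3)

QW = (-6, -12, 13), QU = (6, -4, -1); a normal to Π_1 is QW × QU = (64, 72, 96).
Using Q: Π_1 has equation 64x + 72y + 96z = -784.
Substitute r = (19, 2, -11) + t(-5, -2, 2) into the plane: 304 + (-272)t = -784, so t = 4.
Intersection: (19, 2, -11) + 4·(-5, -2, 2) = (-1, -6, -3).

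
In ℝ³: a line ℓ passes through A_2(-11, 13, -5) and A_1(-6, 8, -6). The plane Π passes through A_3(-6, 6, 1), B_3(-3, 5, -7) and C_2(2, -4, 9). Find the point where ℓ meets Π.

A direction vector for ℓ is A_1 − A_2 = (5, -5, -1).
A_3B_3 = (3, -1, -8), A_3C_2 = (8, -10, 8); a normal to Π is A_3B_3 × A_3C_2 = (-88, -88, -22).
Using A_3: Π has equation -88x - 88y - 22z = -22.
Substitute r = (-11, 13, -5) + t(5, -5, -1) into the plane: -66 + 22t = -22, so t = 2.
Intersection: (-11, 13, -5) + 2·(5, -5, -1) = (-1, 3, -7).

(-1, 3, -7)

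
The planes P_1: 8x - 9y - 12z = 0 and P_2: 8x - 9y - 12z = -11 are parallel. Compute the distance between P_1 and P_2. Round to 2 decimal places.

0.65

Same normal n = (8, -9, -12) with |n| = √289; distance = |0 − (-11)| / |n| = 11/√289 ≈ 0.65.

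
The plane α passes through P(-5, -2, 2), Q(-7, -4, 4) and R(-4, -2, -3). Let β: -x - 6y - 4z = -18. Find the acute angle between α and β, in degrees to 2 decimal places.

71.46

PQ = (-2, -2, 2), PR = (1, 0, -5); a normal to α is PQ × PR = (10, -8, 2).
Using P: α has equation 10x - 8y + 2z = -30.
cos θ = |n₁·n₂| / (|n₁||n₂|) = |30| / (√168 · √53).
θ = arccos(0.31793) ≈ 71.46°.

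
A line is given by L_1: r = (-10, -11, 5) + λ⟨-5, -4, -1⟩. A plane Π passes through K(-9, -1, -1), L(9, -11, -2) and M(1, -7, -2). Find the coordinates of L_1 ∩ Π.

KL = (18, -10, -1), KM = (10, -6, -1); a normal to Π is KL × KM = (4, 8, -8).
Using K: Π has equation 4x + 8y - 8z = -36.
Substitute r = (-10, -11, 5) + t(-5, -4, -1) into the plane: -168 + (-44)t = -36, so t = -3.
Intersection: (-10, -11, 5) + (-3)·(-5, -4, -1) = (5, 1, 8).

(5, 1, 8)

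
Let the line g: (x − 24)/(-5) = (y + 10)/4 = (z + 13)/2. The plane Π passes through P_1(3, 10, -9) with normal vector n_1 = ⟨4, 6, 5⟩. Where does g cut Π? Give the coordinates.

(4, 6, -5)

g has direction (-5, 4, 2) through (24, -10, -13).
Π: n_1·r = n_1·P_1 gives 4x + 6y + 5z = 27.
Substitute r = (24, -10, -13) + t(-5, 4, 2) into the plane: -29 + 14t = 27, so t = 4.
Intersection: (24, -10, -13) + 4·(-5, 4, 2) = (4, 6, -5).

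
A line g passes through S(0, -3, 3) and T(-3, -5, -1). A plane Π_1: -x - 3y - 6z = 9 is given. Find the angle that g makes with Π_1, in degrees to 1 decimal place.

A direction vector for g is T − S = (-3, -2, -4).
sin θ = |n·v| / (|n||v|) = |33| / (√46 · √29) = 0.90352.
θ ≈ 64.6°.

64.6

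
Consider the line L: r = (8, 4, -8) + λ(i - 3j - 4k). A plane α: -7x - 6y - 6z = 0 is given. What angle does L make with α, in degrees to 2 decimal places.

38.61

sin θ = |n·v| / (|n||v|) = |35| / (√121 · √26) = 0.62401.
θ ≈ 38.61°.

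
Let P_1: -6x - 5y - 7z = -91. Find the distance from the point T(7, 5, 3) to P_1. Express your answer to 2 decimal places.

n·T − d = (-6)·(7) + (-5)·(5) + (-7)·(3) − (-91) = 3; |n| = √110.
Distance = |3| / √110 = 3/√110 ≈ 0.29.

0.29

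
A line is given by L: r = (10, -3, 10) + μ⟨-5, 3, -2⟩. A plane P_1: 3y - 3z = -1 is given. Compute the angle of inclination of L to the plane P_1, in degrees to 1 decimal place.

35.0

sin θ = |n·v| / (|n||v|) = |15| / (√18 · √38) = 0.57354.
θ ≈ 35.0°.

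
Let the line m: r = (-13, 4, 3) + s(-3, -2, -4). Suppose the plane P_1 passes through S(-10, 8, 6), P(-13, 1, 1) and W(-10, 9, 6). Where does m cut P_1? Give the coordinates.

(-7, 8, 11)

SP = (-3, -7, -5), SW = (0, 1, 0); a normal to P_1 is SP × SW = (5, 0, -3).
Using S: P_1 has equation 5x - 3z = -68.
Substitute r = (-13, 4, 3) + t(-3, -2, -4) into the plane: -74 + (-3)t = -68, so t = -2.
Intersection: (-13, 4, 3) + (-2)·(-3, -2, -4) = (-7, 8, 11).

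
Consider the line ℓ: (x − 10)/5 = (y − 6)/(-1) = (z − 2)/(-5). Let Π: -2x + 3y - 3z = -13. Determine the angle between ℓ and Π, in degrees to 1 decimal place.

ℓ has direction (5, -1, -5) through (10, 6, 2).
sin θ = |n·v| / (|n||v|) = |2| / (√22 · √51) = 0.05971.
θ ≈ 3.4°.

3.4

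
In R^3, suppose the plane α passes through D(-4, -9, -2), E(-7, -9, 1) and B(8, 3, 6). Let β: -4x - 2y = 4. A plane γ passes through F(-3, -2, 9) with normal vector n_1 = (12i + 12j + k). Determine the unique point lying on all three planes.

DE = (-3, 0, 3), DB = (12, 12, 8); a normal to α is DE × DB = (-36, 60, -36).
Using D: α has equation -36x + 60y - 36z = -324.
γ: n_1·r = n_1·F gives 12x + 12y + z = -51.
Solving the 3×3 linear system -36x + 60y - 36z = -324, -4x - 2y = 4, 12x + 12y + z = -51 (e.g. by elimination or Cramer's rule, determinant = 1176) gives (2, -6, -3).

(2, -6, -3)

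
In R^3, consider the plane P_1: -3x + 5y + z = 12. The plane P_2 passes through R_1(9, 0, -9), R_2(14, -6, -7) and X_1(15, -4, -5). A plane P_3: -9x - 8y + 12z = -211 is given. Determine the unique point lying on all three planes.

(7, 8, -7)

R_1R_2 = (5, -6, 2), R_1X_1 = (6, -4, 4); a normal to P_2 is R_1R_2 × R_1X_1 = (-16, -8, 16).
Using R_1: P_2 has equation -16x - 8y + 16z = -288.
Solving the 3×3 linear system -3x + 5y + z = 12, -16x - 8y + 16z = -288, -9x - 8y + 12z = -211 (e.g. by elimination or Cramer's rule, determinant = 200) gives (7, 8, -7).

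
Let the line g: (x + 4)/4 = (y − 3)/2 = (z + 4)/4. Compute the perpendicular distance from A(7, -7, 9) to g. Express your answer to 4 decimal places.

15.1511

g has direction (4, 2, 4) through (-4, 3, -4).
Taking (-4, 3, -4) on g with direction v = (4, 2, 4): w = A − (-4, 3, -4) = (11, -10, 13), and w × v = (-66, 8, 62).
Distance = |w × v| / |v| = √8264 / √36 ≈ 15.1511.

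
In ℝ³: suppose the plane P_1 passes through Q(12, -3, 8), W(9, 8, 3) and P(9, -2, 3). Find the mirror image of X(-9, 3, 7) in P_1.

(21, 3, -11)

QW = (-3, 11, -5), QP = (-3, 1, -5); a normal to P_1 is QW × QP = (-50, 0, 30).
Using Q: P_1 has equation -50x + 30z = -360.
λ = (n·X − d)/|n|² = (660 − (-360))/3400 = 3/10.
Reflection = X − 2λn = (-9, 3, 7) − (3/5)·(-50, 0, 30) = (21, 3, -11).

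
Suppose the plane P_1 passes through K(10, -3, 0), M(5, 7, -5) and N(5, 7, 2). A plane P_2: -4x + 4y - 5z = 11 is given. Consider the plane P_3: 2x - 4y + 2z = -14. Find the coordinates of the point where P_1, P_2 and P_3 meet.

(6, 5, -3)

KM = (-5, 10, -5), KN = (-5, 10, 2); a normal to P_1 is KM × KN = (70, 35, 0).
Using K: P_1 has equation 70x + 35y = 595.
Solving the 3×3 linear system 70x + 35y = 595, -4x + 4y - 5z = 11, 2x - 4y + 2z = -14 (e.g. by elimination or Cramer's rule, determinant = -910) gives (6, 5, -3).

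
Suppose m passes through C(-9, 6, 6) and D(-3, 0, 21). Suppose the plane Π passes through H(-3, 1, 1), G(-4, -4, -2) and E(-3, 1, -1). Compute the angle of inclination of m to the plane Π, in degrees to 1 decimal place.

A direction vector for m is D − C = (6, -6, 15).
HG = (-1, -5, -3), HE = (0, 0, -2); a normal to Π is HG × HE = (10, -2, 0).
Using H: Π has equation 10x - 2y = -32.
sin θ = |n·v| / (|n||v|) = |72| / (√104 · √297) = 0.40967.
θ ≈ 24.2°.

24.2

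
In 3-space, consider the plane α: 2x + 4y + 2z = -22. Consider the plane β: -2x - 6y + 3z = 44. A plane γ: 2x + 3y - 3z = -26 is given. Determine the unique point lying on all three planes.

(-1, -6, 2)

Solving the 3×3 linear system 2x + 4y + 2z = -22, -2x - 6y + 3z = 44, 2x + 3y - 3z = -26 (e.g. by elimination or Cramer's rule, determinant = 30) gives (-1, -6, 2).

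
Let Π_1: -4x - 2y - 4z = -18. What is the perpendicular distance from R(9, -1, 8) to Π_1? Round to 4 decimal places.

n·R − d = (-4)·(9) + (-2)·(-1) + (-4)·(8) − (-18) = -48; |n| = √36.
Distance = |-48| / √36 = 48/√36 ≈ 8.0000.

8.0000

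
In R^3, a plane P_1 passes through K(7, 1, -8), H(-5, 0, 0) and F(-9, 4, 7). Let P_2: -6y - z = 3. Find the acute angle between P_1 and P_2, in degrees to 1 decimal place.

59.1

KH = (-12, -1, 8), KF = (-16, 3, 15); a normal to P_1 is KH × KF = (-39, 52, -52).
Using K: P_1 has equation -39x + 52y - 52z = 195.
cos θ = |n₁·n₂| / (|n₁||n₂|) = |-260| / (√6929 · √37).
θ = arccos(0.51350) ≈ 59.1°.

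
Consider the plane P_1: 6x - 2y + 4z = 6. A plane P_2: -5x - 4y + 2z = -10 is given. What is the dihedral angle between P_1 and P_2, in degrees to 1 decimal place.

cos θ = |n₁·n₂| / (|n₁||n₂|) = |-14| / (√56 · √45).
θ = arccos(0.27889) ≈ 73.8°.

73.8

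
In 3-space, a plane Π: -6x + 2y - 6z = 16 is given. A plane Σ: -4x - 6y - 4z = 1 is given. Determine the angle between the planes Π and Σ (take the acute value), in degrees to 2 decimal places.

cos θ = |n₁·n₂| / (|n₁||n₂|) = |36| / (√76 · √68).
θ = arccos(0.50077) ≈ 59.95°.

59.95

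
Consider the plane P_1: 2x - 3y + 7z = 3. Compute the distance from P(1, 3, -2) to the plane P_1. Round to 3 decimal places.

n·P − d = (2)·(1) + (-3)·(3) + (7)·(-2) − 3 = -24; |n| = √62.
Distance = |-24| / √62 = 24/√62 ≈ 3.048.

3.048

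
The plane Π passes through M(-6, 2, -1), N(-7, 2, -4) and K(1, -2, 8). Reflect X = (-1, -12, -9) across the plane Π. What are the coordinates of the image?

MN = (-1, 0, -3), MK = (7, -4, 9); a normal to Π is MN × MK = (-12, -12, 4).
Using M: Π has equation -12x - 12y + 4z = 44.
λ = (n·X − d)/|n|² = (120 − 44)/304 = 1/4.
Reflection = X − 2λn = (-1, -12, -9) − (1/2)·(-12, -12, 4) = (5, -6, -11).

(5, -6, -11)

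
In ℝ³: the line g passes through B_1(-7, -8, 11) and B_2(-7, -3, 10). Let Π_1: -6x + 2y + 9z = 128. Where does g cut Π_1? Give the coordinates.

A direction vector for g is B_2 − B_1 = (0, 5, -1).
Substitute r = (-7, -8, 11) + t(0, 5, -1) into the plane: 125 + 1t = 128, so t = 3.
Intersection: (-7, -8, 11) + 3·(0, 5, -1) = (-7, 7, 8).

(-7, 7, 8)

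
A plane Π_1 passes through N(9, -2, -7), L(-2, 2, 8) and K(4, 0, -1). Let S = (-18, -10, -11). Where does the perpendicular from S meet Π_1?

NL = (-11, 4, 15), NK = (-5, 2, 6); a normal to Π_1 is NL × NK = (-6, -9, -2).
Using N: Π_1 has equation -6x - 9y - 2z = -22.
Foot = S − λn with λ = (n·S − d)/|n|² = (220 − (-22))/121 = 2.
Foot = (-18, -10, -11) − 2·(-6, -9, -2) = (-6, 8, -7).

(-6, 8, -7)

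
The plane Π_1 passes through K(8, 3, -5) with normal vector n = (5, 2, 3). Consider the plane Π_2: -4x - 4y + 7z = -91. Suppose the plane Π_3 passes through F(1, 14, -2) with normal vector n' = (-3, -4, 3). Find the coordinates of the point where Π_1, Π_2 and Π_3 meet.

Π_1: n·r = n·K gives 5x + 2y + 3z = 31.
Π_3: n'·r = n'·F gives -3x - 4y + 3z = -65.
Solving the 3×3 linear system 5x + 2y + 3z = 31, -4x - 4y + 7z = -91, -3x - 4y + 3z = -65 (e.g. by elimination or Cramer's rule, determinant = 74) gives (6, 8, -5).

(6, 8, -5)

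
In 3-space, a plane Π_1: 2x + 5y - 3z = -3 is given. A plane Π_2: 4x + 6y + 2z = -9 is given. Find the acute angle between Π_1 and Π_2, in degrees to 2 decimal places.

cos θ = |n₁·n₂| / (|n₁||n₂|) = |32| / (√38 · √56).
θ = arccos(0.69369) ≈ 46.08°.

46.08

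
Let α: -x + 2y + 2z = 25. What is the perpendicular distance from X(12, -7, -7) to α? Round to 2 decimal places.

n·X − d = (-1)·(12) + (2)·(-7) + (2)·(-7) − 25 = -65; |n| = √9.
Distance = |-65| / √9 = 65/√9 ≈ 21.67.

21.67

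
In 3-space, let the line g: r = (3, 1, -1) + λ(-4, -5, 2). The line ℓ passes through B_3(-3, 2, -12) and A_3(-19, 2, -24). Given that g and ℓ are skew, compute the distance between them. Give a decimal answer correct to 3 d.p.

A direction vector for ℓ is A_3 − B_3 = (-16, 0, -12).
Common perpendicular direction n = (-4, -5, 2) × (-16, 0, -12) = (60, -80, -80).
With w = (-3, 2, -12) − (3, 1, -1) = (-6, 1, -11), w · n = 440.
Distance = |w · n| / |n| = |440| / √16400 ≈ 3.436.

3.436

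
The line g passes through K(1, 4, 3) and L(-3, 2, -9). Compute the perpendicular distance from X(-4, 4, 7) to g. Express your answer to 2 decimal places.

A direction vector for g is L − K = (-4, -2, -12).
Taking (1, 4, 3) on g with direction v = (-4, -2, -12): w = X − (1, 4, 3) = (-5, 0, 4), and w × v = (8, -76, 10).
Distance = |w × v| / |v| = √5940 / √164 ≈ 6.02.

6.02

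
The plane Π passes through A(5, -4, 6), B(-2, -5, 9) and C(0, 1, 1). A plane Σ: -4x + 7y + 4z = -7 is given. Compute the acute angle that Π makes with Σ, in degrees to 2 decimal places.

AB = (-7, -1, 3), AC = (-5, 5, -5); a normal to Π is AB × AC = (-10, -50, -40).
Using A: Π has equation -10x - 50y - 40z = -90.
cos θ = |n₁·n₂| / (|n₁||n₂|) = |-470| / (√4200 · √81).
θ = arccos(0.80581) ≈ 36.31°.

36.31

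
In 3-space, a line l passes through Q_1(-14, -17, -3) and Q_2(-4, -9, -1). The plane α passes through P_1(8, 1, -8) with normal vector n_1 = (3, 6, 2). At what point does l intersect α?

A direction vector for l is Q_2 − Q_1 = (10, 8, 2).
α: n_1·r = n_1·P_1 gives 3x + 6y + 2z = 14.
Substitute r = (-14, -17, -3) + t(10, 8, 2) into the plane: -150 + 82t = 14, so t = 2.
Intersection: (-14, -17, -3) + 2·(10, 8, 2) = (6, -1, 1).

(6, -1, 1)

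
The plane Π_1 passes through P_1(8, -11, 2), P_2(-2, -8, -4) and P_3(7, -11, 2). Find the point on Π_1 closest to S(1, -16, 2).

(1, -12, 4)

P_1P_2 = (-10, 3, -6), P_1P_3 = (-1, 0, 0); a normal to Π_1 is P_1P_2 × P_1P_3 = (0, 6, 3).
Using P_1: Π_1 has equation 6y + 3z = -60.
Foot = S − λn with λ = (n·S − d)/|n|² = (-90 − (-60))/45 = -2/3.
Foot = (1, -16, 2) − (-2/3)·(0, 6, 3) = (1, -12, 4).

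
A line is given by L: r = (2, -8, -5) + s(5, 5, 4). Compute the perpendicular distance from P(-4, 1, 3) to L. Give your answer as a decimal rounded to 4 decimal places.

12.1462

Taking (2, -8, -5) on L with direction v = (5, 5, 4): w = P − (2, -8, -5) = (-6, 9, 8), and w × v = (-4, 64, -75).
Distance = |w × v| / |v| = √9737 / √66 ≈ 12.1462.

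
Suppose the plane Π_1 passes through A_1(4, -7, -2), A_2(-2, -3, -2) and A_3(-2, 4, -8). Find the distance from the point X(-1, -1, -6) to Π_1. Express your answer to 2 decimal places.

A_1A_2 = (-6, 4, 0), A_1A_3 = (-6, 11, -6); a normal to Π_1 is A_1A_2 × A_1A_3 = (-24, -36, -42).
Using A_1: Π_1 has equation -24x - 36y - 42z = 240.
n·X − d = (-24)·(-1) + (-36)·(-1) + (-42)·(-6) − 240 = 72; |n| = √3636.
Distance = |72| / √3636 = 72/√3636 ≈ 1.19.

1.19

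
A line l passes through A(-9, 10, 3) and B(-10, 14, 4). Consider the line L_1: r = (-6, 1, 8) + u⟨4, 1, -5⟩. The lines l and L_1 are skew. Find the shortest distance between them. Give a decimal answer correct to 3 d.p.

5.141

A direction vector for l is B − A = (-1, 4, 1).
Common perpendicular direction n = (-1, 4, 1) × (4, 1, -5) = (-21, -1, -17).
With w = (-6, 1, 8) − (-9, 10, 3) = (3, -9, 5), w · n = -139.
Distance = |w · n| / |n| = |-139| / √731 ≈ 5.141.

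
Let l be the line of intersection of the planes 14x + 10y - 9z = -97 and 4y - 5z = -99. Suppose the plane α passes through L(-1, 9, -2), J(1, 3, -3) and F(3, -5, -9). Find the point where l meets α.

(8, -11, 11)

Direction of l: (14, 10, -9) × (0, 4, -5) = (-14, 70, 56).
A point on l: solving the two plane equations with x = 6 gives (6, -1, 19).
LJ = (2, -6, -1), LF = (4, -14, -7); a normal to α is LJ × LF = (28, 10, -4).
Using L: α has equation 28x + 10y - 4z = 70.
Substitute r = (6, -1, 19) + t(-14, 70, 56) into the plane: 82 + 84t = 70, so t = -1/7.
Intersection: (6, -1, 19) + (-1/7)·(-14, 70, 56) = (8, -11, 11).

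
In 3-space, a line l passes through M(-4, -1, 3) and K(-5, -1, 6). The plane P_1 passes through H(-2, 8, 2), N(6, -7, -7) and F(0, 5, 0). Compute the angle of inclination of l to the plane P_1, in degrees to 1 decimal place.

A direction vector for l is K − M = (-1, 0, 3).
HN = (8, -15, -9), HF = (2, -3, -2); a normal to P_1 is HN × HF = (3, -2, 6).
Using H: P_1 has equation 3x - 2y + 6z = -10.
sin θ = |n·v| / (|n||v|) = |15| / (√49 · √10) = 0.67763.
θ ≈ 42.7°.

42.7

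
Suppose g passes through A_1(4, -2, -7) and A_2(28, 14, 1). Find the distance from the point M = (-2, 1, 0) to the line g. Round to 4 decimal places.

9.6028

A direction vector for g is A_2 − A_1 = (24, 16, 8).
Taking (4, -2, -7) on g with direction v = (24, 16, 8): w = M − (4, -2, -7) = (-6, 3, 7), and w × v = (-88, 216, -168).
Distance = |w × v| / |v| = √82624 / √896 ≈ 9.6028.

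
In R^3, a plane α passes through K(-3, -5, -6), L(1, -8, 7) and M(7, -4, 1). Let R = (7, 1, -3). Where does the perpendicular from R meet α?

(8, -2, -4)

KL = (4, -3, 13), KM = (10, 1, 7); a normal to α is KL × KM = (-34, 102, 34).
Using K: α has equation -34x + 102y + 34z = -612.
Foot = R − λn with λ = (n·R − d)/|n|² = (-238 − (-612))/12716 = 1/34.
Foot = (7, 1, -3) − (1/34)·(-34, 102, 34) = (8, -2, -4).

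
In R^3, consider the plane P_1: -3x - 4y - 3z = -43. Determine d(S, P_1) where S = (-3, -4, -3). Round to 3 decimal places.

n·S − d = (-3)·(-3) + (-4)·(-4) + (-3)·(-3) − (-43) = 77; |n| = √34.
Distance = |77| / √34 = 77/√34 ≈ 13.205.

13.205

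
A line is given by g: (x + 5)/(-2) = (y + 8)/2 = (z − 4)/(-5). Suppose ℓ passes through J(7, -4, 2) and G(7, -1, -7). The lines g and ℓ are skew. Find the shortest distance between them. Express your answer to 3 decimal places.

4.998

g has direction (-2, 2, -5) through (-5, -8, 4).
A direction vector for ℓ is G − J = (0, 3, -9).
Common perpendicular direction n = (-2, 2, -5) × (0, 3, -9) = (-3, -18, -6).
With w = (7, -4, 2) − (-5, -8, 4) = (12, 4, -2), w · n = -96.
Distance = |w · n| / |n| = |-96| / √369 ≈ 4.998.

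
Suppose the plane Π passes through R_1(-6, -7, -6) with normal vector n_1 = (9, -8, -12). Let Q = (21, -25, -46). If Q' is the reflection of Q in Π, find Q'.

(-33, 23, 26)

Π: n_1·r = n_1·R_1 gives 9x - 8y - 12z = 74.
λ = (n·Q − d)/|n|² = (941 − 74)/289 = 3.
Reflection = Q − 2λn = (21, -25, -46) − 6·(9, -8, -12) = (-33, 23, 26).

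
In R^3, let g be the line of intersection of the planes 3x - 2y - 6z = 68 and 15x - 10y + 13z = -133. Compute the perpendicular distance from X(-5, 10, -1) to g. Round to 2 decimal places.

14.33

Direction of g: (3, -2, -6) × (15, -10, 13) = (-86, -129, 0).
A point on g: solving the two plane equations with x = -2 gives (-2, -4, -11).
Taking (-2, -4, -11) on g with direction v = (-86, -129, 0): w = X − (-2, -4, -11) = (-3, 14, 10), and w × v = (1290, -860, 1591).
Distance = |w × v| / |v| = √4934981 / √24037 ≈ 14.33.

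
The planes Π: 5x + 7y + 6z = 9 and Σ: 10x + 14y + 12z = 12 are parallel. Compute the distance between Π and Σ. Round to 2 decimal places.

Rescale Σ by 1/2: 5x + 7y + 6z = 6. Then distance = |9 − 6| / √110 ≈ 0.29.

0.29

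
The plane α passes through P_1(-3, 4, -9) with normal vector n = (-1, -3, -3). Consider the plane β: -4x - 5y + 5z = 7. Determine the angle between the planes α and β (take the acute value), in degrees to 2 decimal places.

α: n·r = n·P_1 gives -x - 3y - 3z = 18.
cos θ = |n₁·n₂| / (|n₁||n₂|) = |4| / (√19 · √66).
θ = arccos(0.11296) ≈ 83.51°.

83.51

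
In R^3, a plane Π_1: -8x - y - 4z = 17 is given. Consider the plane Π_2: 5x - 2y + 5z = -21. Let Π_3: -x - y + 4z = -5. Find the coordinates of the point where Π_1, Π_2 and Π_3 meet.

Solving the 3×3 linear system -8x - y - 4z = 17, 5x - 2y + 5z = -21, -x - y + 4z = -5 (e.g. by elimination or Cramer's rule, determinant = 77) gives (-2, 3, -1).

(-2, 3, -1)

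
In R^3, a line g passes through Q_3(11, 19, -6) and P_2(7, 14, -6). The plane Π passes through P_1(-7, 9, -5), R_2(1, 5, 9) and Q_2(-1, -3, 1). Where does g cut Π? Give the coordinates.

A direction vector for g is P_2 − Q_3 = (-4, -5, 0).
P_1R_2 = (8, -4, 14), P_1Q_2 = (6, -12, 6); a normal to Π is P_1R_2 × P_1Q_2 = (144, 36, -72).
Using P_1: Π has equation 144x + 36y - 72z = -324.
Substitute r = (11, 19, -6) + t(-4, -5, 0) into the plane: 2700 + (-756)t = -324, so t = 4.
Intersection: (11, 19, -6) + 4·(-4, -5, 0) = (-5, -1, -6).

(-5, -1, -6)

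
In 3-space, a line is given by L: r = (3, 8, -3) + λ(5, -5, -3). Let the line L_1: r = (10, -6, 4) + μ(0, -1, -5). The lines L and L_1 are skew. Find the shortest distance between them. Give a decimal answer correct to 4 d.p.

6.8597

Common perpendicular direction n = (5, -5, -3) × (0, -1, -5) = (22, 25, -5).
With w = (10, -6, 4) − (3, 8, -3) = (7, -14, 7), w · n = -231.
Distance = |w · n| / |n| = |-231| / √1134 ≈ 6.8597.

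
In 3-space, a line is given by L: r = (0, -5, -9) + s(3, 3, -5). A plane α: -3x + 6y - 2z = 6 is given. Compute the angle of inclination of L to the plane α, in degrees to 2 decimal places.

sin θ = |n·v| / (|n||v|) = |19| / (√49 · √43) = 0.41392.
θ ≈ 24.45°.

24.45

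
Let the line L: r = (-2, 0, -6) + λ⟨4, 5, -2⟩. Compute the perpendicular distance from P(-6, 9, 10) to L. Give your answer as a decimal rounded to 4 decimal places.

18.7830

Taking (-2, 0, -6) on L with direction v = (4, 5, -2): w = P − (-2, 0, -6) = (-4, 9, 16), and w × v = (-98, 56, -56).
Distance = |w × v| / |v| = √15876 / √45 ≈ 18.7830.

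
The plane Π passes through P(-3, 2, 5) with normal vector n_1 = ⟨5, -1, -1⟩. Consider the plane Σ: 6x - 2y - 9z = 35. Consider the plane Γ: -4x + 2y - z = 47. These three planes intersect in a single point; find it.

Π: n_1·r = n_1·P gives 5x - y - z = -22.
Solving the 3×3 linear system 5x - y - z = -22, 6x - 2y - 9z = 35, -4x + 2y - z = 47 (e.g. by elimination or Cramer's rule, determinant = 54) gives (-4, 11, -9).

(-4, 11, -9)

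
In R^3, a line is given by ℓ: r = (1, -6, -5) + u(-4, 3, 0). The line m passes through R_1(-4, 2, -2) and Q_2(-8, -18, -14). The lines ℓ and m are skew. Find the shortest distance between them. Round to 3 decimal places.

A direction vector for m is Q_2 − R_1 = (-4, -20, -12).
Common perpendicular direction n = (-4, 3, 0) × (-4, -20, -12) = (-36, -48, 92).
With w = (-4, 2, -2) − (1, -6, -5) = (-5, 8, 3), w · n = 72.
Distance = |w · n| / |n| = |72| / √12064 ≈ 0.656.

0.656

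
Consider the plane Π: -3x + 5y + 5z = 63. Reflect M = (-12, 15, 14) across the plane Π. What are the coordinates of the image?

λ = (n·M − d)/|n|² = (181 − 63)/59 = 2.
Reflection = M − 2λn = (-12, 15, 14) − 4·(-3, 5, 5) = (0, -5, -6).

(0, -5, -6)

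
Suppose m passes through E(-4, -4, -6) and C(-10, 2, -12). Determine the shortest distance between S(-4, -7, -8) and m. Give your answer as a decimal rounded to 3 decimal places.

A direction vector for m is C − E = (-6, 6, -6).
Taking (-4, -4, -6) on m with direction v = (-6, 6, -6): w = S − (-4, -4, -6) = (0, -3, -2), and w × v = (30, 12, -18).
Distance = |w × v| / |v| = √1368 / √108 ≈ 3.559.

3.559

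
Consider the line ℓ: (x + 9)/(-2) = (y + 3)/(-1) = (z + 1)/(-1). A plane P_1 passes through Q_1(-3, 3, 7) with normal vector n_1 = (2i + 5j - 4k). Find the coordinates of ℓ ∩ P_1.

(-5, -1, 1)

ℓ has direction (-2, -1, -1) through (-9, -3, -1).
P_1: n_1·r = n_1·Q_1 gives 2x + 5y - 4z = -19.
Substitute r = (-9, -3, -1) + t(-2, -1, -1) into the plane: -29 + (-5)t = -19, so t = -2.
Intersection: (-9, -3, -1) + (-2)·(-2, -1, -1) = (-5, -1, 1).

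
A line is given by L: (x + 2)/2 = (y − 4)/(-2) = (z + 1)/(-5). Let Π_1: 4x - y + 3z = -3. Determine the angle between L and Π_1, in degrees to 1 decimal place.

9.8

L has direction (2, -2, -5) through (-2, 4, -1).
sin θ = |n·v| / (|n||v|) = |-5| / (√26 · √33) = 0.17070.
θ ≈ 9.8°.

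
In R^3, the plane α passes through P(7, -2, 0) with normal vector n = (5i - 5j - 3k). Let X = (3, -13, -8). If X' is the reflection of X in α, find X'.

α: n·r = n·P gives 5x - 5y - 3z = 45.
λ = (n·X − d)/|n|² = (104 − 45)/59 = 1.
Reflection = X − 2λn = (3, -13, -8) − 2·(5, -5, -3) = (-7, -3, -2).

(-7, -3, -2)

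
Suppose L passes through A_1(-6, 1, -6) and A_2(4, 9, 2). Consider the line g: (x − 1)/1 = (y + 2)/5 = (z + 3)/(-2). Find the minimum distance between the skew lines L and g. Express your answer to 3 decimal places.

A direction vector for L is A_2 − A_1 = (10, 8, 8).
g has direction (1, 5, -2) through (1, -2, -3).
Common perpendicular direction n = (10, 8, 8) × (1, 5, -2) = (-56, 28, 42).
With w = (1, -2, -3) − (-6, 1, -6) = (7, -3, 3), w · n = -350.
Distance = |w · n| / |n| = |-350| / √5684 ≈ 4.642.

4.642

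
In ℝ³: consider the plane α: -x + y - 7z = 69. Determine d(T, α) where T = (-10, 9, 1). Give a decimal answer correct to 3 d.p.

7.982

n·T − d = (-1)·(-10) + (1)·(9) + (-7)·(1) − 69 = -57; |n| = √51.
Distance = |-57| / √51 = 57/√51 ≈ 7.982.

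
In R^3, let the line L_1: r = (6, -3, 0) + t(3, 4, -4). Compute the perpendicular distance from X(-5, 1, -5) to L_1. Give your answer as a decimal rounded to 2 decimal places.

12.72

Taking (6, -3, 0) on L_1 with direction v = (3, 4, -4): w = X − (6, -3, 0) = (-11, 4, -5), and w × v = (4, -59, -56).
Distance = |w × v| / |v| = √6633 / √41 ≈ 12.72.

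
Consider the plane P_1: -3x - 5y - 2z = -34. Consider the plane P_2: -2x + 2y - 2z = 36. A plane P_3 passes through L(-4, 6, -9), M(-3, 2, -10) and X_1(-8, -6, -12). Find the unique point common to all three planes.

(0, 10, -8)

LM = (1, -4, -1), LX_1 = (-4, -12, -3); a normal to P_3 is LM × LX_1 = (0, 7, -28).
Using L: P_3 has equation 7y - 28z = 294.
Solving the 3×3 linear system -3x - 5y - 2z = -34, -2x + 2y - 2z = 36, 7y - 28z = 294 (e.g. by elimination or Cramer's rule, determinant = 434) gives (0, 10, -8).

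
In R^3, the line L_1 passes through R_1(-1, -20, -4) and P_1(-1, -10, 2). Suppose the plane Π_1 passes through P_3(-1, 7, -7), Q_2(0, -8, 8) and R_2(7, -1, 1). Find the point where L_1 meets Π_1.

(-1, -5, 5)

A direction vector for L_1 is P_1 − R_1 = (0, 10, 6).
P_3Q_2 = (1, -15, 15), P_3R_2 = (8, -8, 8); a normal to Π_1 is P_3Q_2 × P_3R_2 = (0, 112, 112).
Using P_3: Π_1 has equation 112y + 112z = 0.
Substitute r = (-1, -20, -4) + t(0, 10, 6) into the plane: -2688 + 1792t = 0, so t = 3/2.
Intersection: (-1, -20, -4) + (3/2)·(0, 10, 6) = (-1, -5, 5).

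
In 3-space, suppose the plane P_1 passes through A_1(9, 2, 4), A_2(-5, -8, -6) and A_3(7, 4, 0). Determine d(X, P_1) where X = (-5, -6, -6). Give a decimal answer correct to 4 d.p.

A_1A_2 = (-14, -10, -10), A_1A_3 = (-2, 2, -4); a normal to P_1 is A_1A_2 × A_1A_3 = (60, -36, -48).
Using A_1: P_1 has equation 60x - 36y - 48z = 276.
n·X − d = (60)·(-5) + (-36)·(-6) + (-48)·(-6) − 276 = -72; |n| = √7200.
Distance = |-72| / √7200 = 72/√7200 ≈ 0.8485.

0.8485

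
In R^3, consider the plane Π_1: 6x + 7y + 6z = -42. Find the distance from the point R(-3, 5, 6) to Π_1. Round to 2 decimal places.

8.64

n·R − d = (6)·(-3) + (7)·(5) + (6)·(6) − (-42) = 95; |n| = √121.
Distance = |95| / √121 = 95/√121 ≈ 8.64.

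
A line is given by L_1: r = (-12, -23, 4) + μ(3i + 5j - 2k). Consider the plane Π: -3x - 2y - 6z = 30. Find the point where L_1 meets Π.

(0, -3, -4)

Substitute r = (-12, -23, 4) + t(3, 5, -2) into the plane: 58 + (-7)t = 30, so t = 4.
Intersection: (-12, -23, 4) + 4·(3, 5, -2) = (0, -3, -4).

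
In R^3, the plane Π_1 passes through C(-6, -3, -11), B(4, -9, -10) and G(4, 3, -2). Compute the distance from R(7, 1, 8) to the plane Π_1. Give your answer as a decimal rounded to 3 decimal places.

CB = (10, -6, 1), CG = (10, 6, 9); a normal to Π_1 is CB × CG = (-60, -80, 120).
Using C: Π_1 has equation -60x - 80y + 120z = -720.
n·R − d = (-60)·(7) + (-80)·(1) + (120)·(8) − (-720) = 1180; |n| = √24400.
Distance = |1180| / √24400 = 1180/√24400 ≈ 7.554.

7.554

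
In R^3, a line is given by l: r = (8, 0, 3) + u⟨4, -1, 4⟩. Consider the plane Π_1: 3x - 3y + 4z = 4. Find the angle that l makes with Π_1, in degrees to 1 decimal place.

67.7

sin θ = |n·v| / (|n||v|) = |31| / (√34 · √33) = 0.92548.
θ ≈ 67.7°.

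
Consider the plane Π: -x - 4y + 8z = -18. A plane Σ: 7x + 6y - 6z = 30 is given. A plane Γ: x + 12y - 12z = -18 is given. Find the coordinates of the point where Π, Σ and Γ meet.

Solving the 3×3 linear system -x - 4y + 8z = -18, 7x + 6y - 6z = 30, x + 12y - 12z = -18 (e.g. by elimination or Cramer's rule, determinant = 312) gives (6, -7, -5).

(6, -7, -5)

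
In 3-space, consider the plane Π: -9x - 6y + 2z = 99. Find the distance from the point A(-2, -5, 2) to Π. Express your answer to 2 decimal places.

4.27

n·A − d = (-9)·(-2) + (-6)·(-5) + (2)·(2) − 99 = -47; |n| = √121.
Distance = |-47| / √121 = 47/√121 ≈ 4.27.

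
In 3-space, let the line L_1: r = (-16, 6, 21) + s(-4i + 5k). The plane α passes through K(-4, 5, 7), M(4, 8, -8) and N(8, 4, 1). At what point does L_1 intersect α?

KM = (8, 3, -15), KN = (12, -1, -6); a normal to α is KM × KN = (-33, -132, -44).
Using K: α has equation -33x - 132y - 44z = -836.
Substitute r = (-16, 6, 21) + t(-4, 0, 5) into the plane: -1188 + (-88)t = -836, so t = -4.
Intersection: (-16, 6, 21) + (-4)·(-4, 0, 5) = (0, 6, 1).

(0, 6, 1)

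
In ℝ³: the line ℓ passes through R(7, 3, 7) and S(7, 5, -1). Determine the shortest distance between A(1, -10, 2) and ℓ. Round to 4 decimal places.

A direction vector for ℓ is S − R = (0, 2, -8).
Taking (7, 3, 7) on ℓ with direction v = (0, 2, -8): w = A − (7, 3, 7) = (-6, -13, -5), and w × v = (114, -48, -12).
Distance = |w × v| / |v| = √15444 / √68 ≈ 15.0704.

15.0704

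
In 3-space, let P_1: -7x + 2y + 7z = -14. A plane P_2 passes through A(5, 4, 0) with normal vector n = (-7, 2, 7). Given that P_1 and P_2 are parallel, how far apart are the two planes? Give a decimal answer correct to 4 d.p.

P_2: n·r = n·A gives -7x + 2y + 7z = -27.
Same normal n = (-7, 2, 7) with |n| = √102; distance = |-14 − (-27)| / |n| = 13/√102 ≈ 1.2872.

1.2872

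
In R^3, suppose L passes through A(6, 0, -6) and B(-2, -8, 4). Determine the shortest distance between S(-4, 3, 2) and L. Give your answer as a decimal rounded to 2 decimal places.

9.59

A direction vector for L is B − A = (-8, -8, 10).
Taking (6, 0, -6) on L with direction v = (-8, -8, 10): w = S − (6, 0, -6) = (-10, 3, 8), and w × v = (94, 36, 104).
Distance = |w × v| / |v| = √20948 / √228 ≈ 9.59.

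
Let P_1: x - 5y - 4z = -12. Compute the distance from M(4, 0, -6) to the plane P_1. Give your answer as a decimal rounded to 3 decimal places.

6.172

n·M − d = (1)·(4) + (-5)·(0) + (-4)·(-6) − (-12) = 40; |n| = √42.
Distance = |40| / √42 = 40/√42 ≈ 6.172.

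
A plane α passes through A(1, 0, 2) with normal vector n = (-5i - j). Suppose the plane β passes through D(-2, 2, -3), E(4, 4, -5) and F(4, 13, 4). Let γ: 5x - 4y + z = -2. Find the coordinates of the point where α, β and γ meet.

α: n·r = n·A gives -5x - y = -5.
DE = (6, 2, -2), DF = (6, 11, 7); a normal to β is DE × DF = (36, -54, 54).
Using D: β has equation 36x - 54y + 54z = -342.
Solving the 3×3 linear system -5x - y = -5, 36x - 54y + 54z = -342, 5x - 4y + z = -2 (e.g. by elimination or Cramer's rule, determinant = -1044) gives (1, 0, -7).

(1, 0, -7)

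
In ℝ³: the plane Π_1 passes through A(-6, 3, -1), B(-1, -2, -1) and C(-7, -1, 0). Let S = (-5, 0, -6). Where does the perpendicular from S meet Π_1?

(-4, 1, -1)

AB = (5, -5, 0), AC = (-1, -4, 1); a normal to Π_1 is AB × AC = (-5, -5, -25).
Using A: Π_1 has equation -5x - 5y - 25z = 40.
Foot = S − λn with λ = (n·S − d)/|n|² = (175 − 40)/675 = 1/5.
Foot = (-5, 0, -6) − (1/5)·(-5, -5, -25) = (-4, 1, -1).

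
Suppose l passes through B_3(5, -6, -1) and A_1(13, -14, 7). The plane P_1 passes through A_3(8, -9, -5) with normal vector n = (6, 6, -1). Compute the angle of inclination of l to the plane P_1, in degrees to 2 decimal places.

A direction vector for l is A_1 − B_3 = (8, -8, 8).
P_1: n·r = n·A_3 gives 6x + 6y - z = -1.
sin θ = |n·v| / (|n||v|) = |-8| / (√73 · √192) = 0.06757.
θ ≈ 3.87°.

3.87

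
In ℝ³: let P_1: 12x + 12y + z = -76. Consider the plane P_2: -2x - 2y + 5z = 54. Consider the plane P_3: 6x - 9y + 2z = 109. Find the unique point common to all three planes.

(2, -9, 8)

Solving the 3×3 linear system 12x + 12y + z = -76, -2x - 2y + 5z = 54, 6x - 9y + 2z = 109 (e.g. by elimination or Cramer's rule, determinant = 930) gives (2, -9, 8).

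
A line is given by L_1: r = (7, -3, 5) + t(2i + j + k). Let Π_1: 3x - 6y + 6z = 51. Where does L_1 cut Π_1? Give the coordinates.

Substitute r = (7, -3, 5) + t(2, 1, 1) into the plane: 69 + 6t = 51, so t = -3.
Intersection: (7, -3, 5) + (-3)·(2, 1, 1) = (1, -6, 2).

(1, -6, 2)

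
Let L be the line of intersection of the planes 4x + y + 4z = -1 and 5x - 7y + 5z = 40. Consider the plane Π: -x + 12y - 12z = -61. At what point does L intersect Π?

Direction of L: (4, 1, 4) × (5, -7, 5) = (33, 0, -33).
A point on L: solving the two plane equations with x = -3 gives (-3, -5, 4).
Substitute r = (-3, -5, 4) + t(33, 0, -33) into the plane: -105 + 363t = -61, so t = 4/33.
Intersection: (-3, -5, 4) + (4/33)·(33, 0, -33) = (1, -5, 0).

(1, -5, 0)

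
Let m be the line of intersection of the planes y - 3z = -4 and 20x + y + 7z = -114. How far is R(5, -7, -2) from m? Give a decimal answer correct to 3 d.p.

Direction of m: (0, 1, -3) × (20, 1, 7) = (10, -60, -20).
A point on m: solving the two plane equations with x = -7 gives (-7, 5, 3).
Taking (-7, 5, 3) on m with direction v = (10, -60, -20): w = R − (-7, 5, 3) = (12, -12, -5), and w × v = (-60, 190, -600).
Distance = |w × v| / |v| = √399700 / √4100 ≈ 9.874.

9.874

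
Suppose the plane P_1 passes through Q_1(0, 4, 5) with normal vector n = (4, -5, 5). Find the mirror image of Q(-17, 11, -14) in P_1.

(7, -19, 16)

P_1: n·r = n·Q_1 gives 4x - 5y + 5z = 5.
λ = (n·Q − d)/|n|² = (-193 − 5)/66 = -3.
Reflection = Q − 2λn = (-17, 11, -14) − (-6)·(4, -5, 5) = (7, -19, 16).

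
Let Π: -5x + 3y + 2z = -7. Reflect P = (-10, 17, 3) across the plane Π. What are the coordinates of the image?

λ = (n·P − d)/|n|² = (107 − (-7))/38 = 3.
Reflection = P − 2λn = (-10, 17, 3) − 6·(-5, 3, 2) = (20, -1, -9).

(20, -1, -9)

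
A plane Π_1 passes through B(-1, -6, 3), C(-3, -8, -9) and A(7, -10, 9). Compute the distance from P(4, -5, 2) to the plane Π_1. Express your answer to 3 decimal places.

BC = (-2, -2, -12), BA = (8, -4, 6); a normal to Π_1 is BC × BA = (-60, -84, 24).
Using B: Π_1 has equation -60x - 84y + 24z = 636.
n·P − d = (-60)·(4) + (-84)·(-5) + (24)·(2) − 636 = -408; |n| = √11232.
Distance = |-408| / √11232 = 408/√11232 ≈ 3.850.

3.850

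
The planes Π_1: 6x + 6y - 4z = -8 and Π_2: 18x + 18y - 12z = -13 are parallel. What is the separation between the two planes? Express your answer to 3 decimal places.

Rescale Π_2 by 1/3: 6x + 6y - 4z = -13/3. Then distance = |-8 − (-13/3)| / √88 ≈ 0.391.

0.391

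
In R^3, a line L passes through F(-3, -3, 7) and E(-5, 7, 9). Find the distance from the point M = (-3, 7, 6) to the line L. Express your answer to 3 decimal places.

A direction vector for L is E − F = (-2, 10, 2).
Taking (-3, -3, 7) on L with direction v = (-2, 10, 2): w = M − (-3, -3, 7) = (0, 10, -1), and w × v = (30, 2, 20).
Distance = |w × v| / |v| = √1304 / √108 ≈ 3.475.

3.475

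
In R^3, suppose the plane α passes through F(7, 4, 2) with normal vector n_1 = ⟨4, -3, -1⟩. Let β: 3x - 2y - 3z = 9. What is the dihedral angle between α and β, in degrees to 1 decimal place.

α: n_1·r = n_1·F gives 4x - 3y - z = 14.
cos θ = |n₁·n₂| / (|n₁||n₂|) = |21| / (√26 · √22).
θ = arccos(0.87805) ≈ 28.6°.

28.6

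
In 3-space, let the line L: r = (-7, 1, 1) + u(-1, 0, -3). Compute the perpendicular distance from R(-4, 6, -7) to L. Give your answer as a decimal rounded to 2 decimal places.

7.34

Taking (-7, 1, 1) on L with direction v = (-1, 0, -3): w = R − (-7, 1, 1) = (3, 5, -8), and w × v = (-15, 17, 5).
Distance = |w × v| / |v| = √539 / √10 ≈ 7.34.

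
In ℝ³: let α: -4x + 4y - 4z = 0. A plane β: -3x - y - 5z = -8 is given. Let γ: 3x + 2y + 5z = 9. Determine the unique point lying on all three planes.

(-1, 1, 2)

Solving the 3×3 linear system -4x + 4y - 4z = 0, -3x - y - 5z = -8, 3x + 2y + 5z = 9 (e.g. by elimination or Cramer's rule, determinant = -8) gives (-1, 1, 2).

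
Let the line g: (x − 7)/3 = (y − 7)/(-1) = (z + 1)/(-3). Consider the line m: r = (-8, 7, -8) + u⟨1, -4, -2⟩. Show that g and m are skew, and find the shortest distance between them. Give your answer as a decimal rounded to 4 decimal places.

g has direction (3, -1, -3) through (7, 7, -1).
Common perpendicular direction n = (3, -1, -3) × (1, -4, -2) = (-10, 3, -11).
With w = (-8, 7, -8) − (7, 7, -1) = (-15, 0, -7), w · n = 227.
Since n ≠ 0 the lines are not parallel, and w · n = 227 ≠ 0 so they do not intersect; hence they are skew.
Distance = |w · n| / |n| = |227| / √230 ≈ 14.9679.

14.9679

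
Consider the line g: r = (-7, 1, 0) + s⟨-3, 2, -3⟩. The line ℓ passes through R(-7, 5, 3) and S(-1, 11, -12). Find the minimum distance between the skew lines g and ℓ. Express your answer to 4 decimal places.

A direction vector for ℓ is S − R = (6, 6, -15).
Common perpendicular direction n = (-3, 2, -3) × (6, 6, -15) = (-12, -63, -30).
With w = (-7, 5, 3) − (-7, 1, 0) = (0, 4, 3), w · n = -342.
Distance = |w · n| / |n| = |-342| / √5013 ≈ 4.8303.

4.8303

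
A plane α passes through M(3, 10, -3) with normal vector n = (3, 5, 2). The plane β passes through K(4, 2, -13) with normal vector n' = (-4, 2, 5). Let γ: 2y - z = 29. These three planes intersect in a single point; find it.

α: n·r = n·M gives 3x + 5y + 2z = 53.
β: n'·r = n'·K gives -4x + 2y + 5z = -77.
Solving the 3×3 linear system 3x + 5y + 2z = 53, -4x + 2y + 5z = -77, 2y - z = 29 (e.g. by elimination or Cramer's rule, determinant = -72) gives (10, 9, -11).

(10, 9, -11)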